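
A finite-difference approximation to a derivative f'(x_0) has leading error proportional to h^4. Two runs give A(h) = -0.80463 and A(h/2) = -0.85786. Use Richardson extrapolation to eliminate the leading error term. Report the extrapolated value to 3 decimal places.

-0.861

Extrapolated value = (16·A(h/2) − A(h)) / (16 − 1)
= (16·(-0.85786) − (-0.80463)) / 15
= -12.92113 / 15 = -0.86141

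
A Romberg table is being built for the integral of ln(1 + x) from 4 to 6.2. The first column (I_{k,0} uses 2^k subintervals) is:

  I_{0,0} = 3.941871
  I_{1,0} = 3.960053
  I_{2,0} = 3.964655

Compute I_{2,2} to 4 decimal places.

3.9662

Richardson extrapolation on the trapezoidal column (denominator 4−1=3):
I_{1,1} = (4·3.960053 − 3.941871) / 3 = 3.966114
I_{2,1} = 3.964655 + (3.964655 − 3.960053)/3 = 3.966189
I_{2,2} = (16·3.966189 − 3.966114) / 15 = 3.966194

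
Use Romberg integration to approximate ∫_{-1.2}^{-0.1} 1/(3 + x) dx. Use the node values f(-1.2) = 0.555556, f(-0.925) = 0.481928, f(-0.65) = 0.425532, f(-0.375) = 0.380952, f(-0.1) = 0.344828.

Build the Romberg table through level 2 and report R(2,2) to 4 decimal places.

R(0,0) (trapezoid, 1 panel, h=1.1000): 0.495211
R(1,0) (trapezoid, 2 panels, h=0.5500): 0.481648
R(2,0) (trapezoid, 4 panels, h=0.2750): 0.478116
R(1,1) = 0.481648 + (0.481648 − 0.495211)/3 = 0.477127
R(2,1) = 0.478116 + (0.478116 − 0.481648)/3 = 0.476939
R(2,2) = 0.476939 + (0.476939 − 0.477127)/15 = 0.476926

0.4769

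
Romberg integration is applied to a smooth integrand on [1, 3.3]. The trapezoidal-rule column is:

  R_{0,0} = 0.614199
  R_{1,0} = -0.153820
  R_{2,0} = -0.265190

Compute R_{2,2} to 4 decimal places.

Richardson extrapolation on the trapezoidal column (denominator 4−1=3):
R_{1,1} = (4·(-0.153820) − 0.614199) / 3 = -0.409826
R_{2,1} = (4·(-0.265190) − (-0.153820)) / 3 = -0.302313
R_{2,2} = (16·(-0.302313) − (-0.409826)) / 15 = -0.295145
(Column j=1 coincides with Simpson's rule on the same nodes.)

-0.2951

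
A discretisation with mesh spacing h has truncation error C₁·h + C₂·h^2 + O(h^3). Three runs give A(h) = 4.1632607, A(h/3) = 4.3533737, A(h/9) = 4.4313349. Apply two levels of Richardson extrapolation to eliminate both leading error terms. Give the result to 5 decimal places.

First eliminate the h term (factor 3^1 = 3):
  B₁ = (3·4.3533737 − 4.1632607)/2 = 4.4484302
  B₂ = (3·4.4313349 − 4.3533737)/2 = 4.4703155
Then eliminate the h^2 term (factor 3^2 = 9):
  (9·4.4703155 − 4.4484302)/8 = 4.4730512

4.47305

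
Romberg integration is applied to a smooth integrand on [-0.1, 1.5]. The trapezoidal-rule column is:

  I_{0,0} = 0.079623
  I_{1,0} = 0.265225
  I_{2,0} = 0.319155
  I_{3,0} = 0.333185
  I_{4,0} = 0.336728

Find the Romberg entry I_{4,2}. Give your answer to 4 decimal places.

I_{3,1} = (4·0.333185 − 0.319155) / 3 = 0.337862
I_{4,1} = 0.336728 + (0.336728 − 0.333185)/3 = 0.337909
I_{4,2} = 0.337909 + (0.337909 − 0.337862)/15 = 0.337912

0.3379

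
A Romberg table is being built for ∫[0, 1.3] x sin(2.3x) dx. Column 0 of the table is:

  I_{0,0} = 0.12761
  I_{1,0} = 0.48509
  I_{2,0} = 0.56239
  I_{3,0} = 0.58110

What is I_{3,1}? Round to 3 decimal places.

Richardson extrapolation on the trapezoidal column (denominator 4−1=3):
I_{3,1} = (4·0.58110 − 0.56239) / 3 = 0.58734

0.587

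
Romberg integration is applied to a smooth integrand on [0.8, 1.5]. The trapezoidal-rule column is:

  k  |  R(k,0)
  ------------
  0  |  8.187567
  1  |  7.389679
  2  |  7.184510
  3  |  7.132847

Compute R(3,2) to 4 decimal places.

R(2,1) = 7.184510 + (7.184510 − 7.389679)/3 = 7.116120
R(3,1) = 7.132847 + (7.132847 − 7.184510)/3 = 7.115626
R(3,2) = 7.115626 + (7.115626 − 7.116120)/15 = 7.115593

7.1156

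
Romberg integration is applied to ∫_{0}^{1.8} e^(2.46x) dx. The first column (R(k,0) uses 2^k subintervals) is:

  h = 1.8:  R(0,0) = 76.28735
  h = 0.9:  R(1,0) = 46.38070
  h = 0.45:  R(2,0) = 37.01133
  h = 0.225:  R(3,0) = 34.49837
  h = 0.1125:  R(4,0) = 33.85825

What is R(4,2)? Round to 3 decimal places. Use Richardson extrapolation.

R(3,1) = 34.49837 + (34.49837 − 37.01133)/3 = 33.66072
R(4,1) = (4·33.85825 − 34.49837) / 3 = 33.64488
R(4,2) = (16·33.64488 − 33.66072) / 15 = 33.64382

33.644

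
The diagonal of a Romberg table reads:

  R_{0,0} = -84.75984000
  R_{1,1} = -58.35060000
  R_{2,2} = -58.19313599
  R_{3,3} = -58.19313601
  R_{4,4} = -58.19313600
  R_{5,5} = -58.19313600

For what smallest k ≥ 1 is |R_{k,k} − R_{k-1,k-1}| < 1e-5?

|R_{1,1} − R_{0,0}| = 26.40924000 ≥ 1e-5
|R_{2,2} − R_{1,1}| = 0.15746401 ≥ 1e-5
|R_{3,3} − R_{2,2}| = 0.00000002 < 1e-5

k = 3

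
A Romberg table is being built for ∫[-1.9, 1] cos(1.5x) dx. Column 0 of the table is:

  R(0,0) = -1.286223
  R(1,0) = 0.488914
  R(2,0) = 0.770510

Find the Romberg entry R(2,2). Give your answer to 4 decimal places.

0.8500

R(1,1) = (4·0.488914 − (-1.286223)) / 3 = 1.080626
R(2,1) = 0.770510 + (0.770510 − 0.488914)/3 = 0.864375
R(2,2) = (16·0.864375 − 1.080626) / 15 = 0.849958
(Column j=1 coincides with Simpson's rule on the same nodes.)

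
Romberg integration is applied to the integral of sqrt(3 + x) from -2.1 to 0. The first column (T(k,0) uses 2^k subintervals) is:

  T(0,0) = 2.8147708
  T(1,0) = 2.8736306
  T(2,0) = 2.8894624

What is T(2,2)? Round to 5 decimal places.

T(1,1) = (4·2.8736306 − 2.8147708) / 3 = 2.8932505
T(2,1) = 2.8894624 + (2.8894624 − 2.8736306)/3 = 2.8947397
T(2,2) = (16·2.8947397 − 2.8932505) / 15 = 2.8948390

2.89484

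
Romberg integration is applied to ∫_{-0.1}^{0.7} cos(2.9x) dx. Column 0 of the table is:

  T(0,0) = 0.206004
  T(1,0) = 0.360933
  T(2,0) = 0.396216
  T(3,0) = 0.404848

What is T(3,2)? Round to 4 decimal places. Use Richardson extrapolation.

0.4077

Richardson extrapolation on the trapezoidal column (denominator 4−1=3):
T(2,1) = (4·0.396216 − 0.360933) / 3 = 0.407977
T(3,1) = (4·0.404848 − 0.396216) / 3 = 0.407725
T(3,2) = (16·0.407725 − 0.407977) / 15 = 0.407708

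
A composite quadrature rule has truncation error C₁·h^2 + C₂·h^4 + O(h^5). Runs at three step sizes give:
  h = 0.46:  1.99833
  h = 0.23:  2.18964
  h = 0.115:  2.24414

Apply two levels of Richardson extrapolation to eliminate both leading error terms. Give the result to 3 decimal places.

2.263

First eliminate the h^2 term (factor 2^2 = 4):
  B₁ = (4·2.18964 − 1.99833)/3 = 2.25341
  B₂ = (4·2.24414 − 2.18964)/3 = 2.26231
Then eliminate the h^4 term (factor 2^4 = 16):
  (16·2.26231 − 2.25341)/15 = 2.26290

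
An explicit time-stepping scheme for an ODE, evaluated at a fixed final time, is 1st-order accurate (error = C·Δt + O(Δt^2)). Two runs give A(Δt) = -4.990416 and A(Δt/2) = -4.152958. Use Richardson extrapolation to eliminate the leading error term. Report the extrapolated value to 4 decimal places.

Extrapolated value = (2·A(Δt/2) − A(Δt)) / (2 − 1)
= (2·(-4.152958) − (-4.990416)) / 1
= -3.315500 / 1 = -3.315500

-3.3155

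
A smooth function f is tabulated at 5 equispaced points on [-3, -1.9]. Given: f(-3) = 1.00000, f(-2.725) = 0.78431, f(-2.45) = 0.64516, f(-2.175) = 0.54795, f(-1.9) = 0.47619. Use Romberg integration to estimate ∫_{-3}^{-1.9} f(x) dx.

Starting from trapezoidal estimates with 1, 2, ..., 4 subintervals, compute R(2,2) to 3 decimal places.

R(0,0) (trapezoid, 1 panel, h=1.1000): 0.81190
R(1,0) (trapezoid, 2 panels, h=0.5500): 0.76079
R(2,0) (trapezoid, 4 panels, h=0.2750): 0.74677
R(1,1) = 0.76079 + (0.76079 − 0.81190)/3 = 0.74375
R(2,1) = 0.74677 + (0.74677 − 0.76079)/3 = 0.74210
R(2,2) = 0.74210 + (0.74210 − 0.74375)/15 = 0.74199

0.742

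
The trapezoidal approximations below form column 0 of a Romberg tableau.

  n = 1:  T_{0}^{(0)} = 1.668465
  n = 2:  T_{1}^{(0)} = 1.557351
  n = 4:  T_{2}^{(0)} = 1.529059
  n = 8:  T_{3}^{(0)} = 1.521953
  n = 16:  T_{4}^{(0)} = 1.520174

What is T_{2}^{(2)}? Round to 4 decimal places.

1.5196

Richardson extrapolation on the trapezoidal column (denominator 4−1=3):
T_{1}^{(1)} = 1.557351 + (1.557351 − 1.668465)/3 = 1.520313
T_{2}^{(1)} = 1.529059 + (1.529059 − 1.557351)/3 = 1.519628
T_{2}^{(2)} = 1.519628 + (1.519628 − 1.520313)/15 = 1.519582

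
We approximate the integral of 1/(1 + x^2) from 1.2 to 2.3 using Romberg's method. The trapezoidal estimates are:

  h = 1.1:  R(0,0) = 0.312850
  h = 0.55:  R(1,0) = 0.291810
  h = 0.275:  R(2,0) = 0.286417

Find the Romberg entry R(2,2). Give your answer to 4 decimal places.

0.2846

R(1,1) = (4·0.291810 − 0.312850) / 3 = 0.284797
R(2,1) = (4·0.286417 − 0.291810) / 3 = 0.284619
R(2,2) = 0.284619 + (0.284619 − 0.284797)/15 = 0.284607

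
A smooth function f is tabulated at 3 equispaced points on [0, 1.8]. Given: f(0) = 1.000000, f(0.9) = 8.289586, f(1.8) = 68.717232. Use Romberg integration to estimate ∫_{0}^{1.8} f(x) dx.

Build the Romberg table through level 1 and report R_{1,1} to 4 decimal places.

30.8627

R_{0,0} (trapezoid, 1 panel, h=1.8000): 62.745509
R_{1,0} (trapezoid, 2 panels, h=0.9000): 38.833382
R_{1,1} = 38.833382 + (38.833382 − 62.745509)/3 = 30.862673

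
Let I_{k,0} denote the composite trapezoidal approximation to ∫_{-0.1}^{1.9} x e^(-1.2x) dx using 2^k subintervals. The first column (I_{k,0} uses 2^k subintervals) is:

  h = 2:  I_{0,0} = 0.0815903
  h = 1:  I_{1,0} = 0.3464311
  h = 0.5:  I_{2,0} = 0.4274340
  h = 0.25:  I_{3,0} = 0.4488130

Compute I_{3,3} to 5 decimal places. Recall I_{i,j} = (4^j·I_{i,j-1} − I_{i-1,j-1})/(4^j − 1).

0.45604

Richardson extrapolation on the trapezoidal column (denominator 4−1=3):
I_{1,1} = (4·0.3464311 − 0.0815903) / 3 = 0.4347114
I_{2,1} = (4·0.4274340 − 0.3464311) / 3 = 0.4544350
I_{3,1} = (4·0.4488130 − 0.4274340) / 3 = 0.4559393
I_{2,2} = 0.4544350 + (0.4544350 − 0.4347114)/15 = 0.4557499
I_{3,2} = (16·0.4559393 − 0.4544350) / 15 = 0.4560396
I_{3,3} = (64·0.4560396 − 0.4557499) / 63 = 0.4560442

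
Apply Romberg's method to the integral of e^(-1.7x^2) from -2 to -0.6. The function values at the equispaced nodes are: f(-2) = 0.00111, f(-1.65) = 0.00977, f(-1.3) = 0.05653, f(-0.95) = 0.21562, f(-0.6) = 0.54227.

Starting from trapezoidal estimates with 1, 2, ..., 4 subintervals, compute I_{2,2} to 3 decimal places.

I_{0,0} (trapezoid, 1 panel, h=1.4000): 0.38037
I_{1,0} (trapezoid, 2 panels, h=0.7000): 0.22975
I_{2,0} (trapezoid, 4 panels, h=0.3500): 0.19376
I_{1,1} = 0.22975 + (0.22975 − 0.38037)/3 = 0.17954
I_{2,1} = 0.19376 + (0.19376 − 0.22975)/3 = 0.18176
I_{2,2} = 0.18176 + (0.18176 − 0.17954)/15 = 0.18191

0.182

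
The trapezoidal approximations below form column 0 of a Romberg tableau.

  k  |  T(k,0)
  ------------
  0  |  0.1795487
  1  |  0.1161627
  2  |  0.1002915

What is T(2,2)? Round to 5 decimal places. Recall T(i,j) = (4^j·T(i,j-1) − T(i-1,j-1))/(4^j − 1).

Richardson extrapolation on the trapezoidal column (denominator 4−1=3):
T(1,1) = (4·0.1161627 − 0.1795487) / 3 = 0.0950340
T(2,1) = 0.1002915 + (0.1002915 − 0.1161627)/3 = 0.0950011
T(2,2) = (16·0.0950011 − 0.0950340) / 15 = 0.0949989
(Column j=1 coincides with Simpson's rule on the same nodes.)

0.09500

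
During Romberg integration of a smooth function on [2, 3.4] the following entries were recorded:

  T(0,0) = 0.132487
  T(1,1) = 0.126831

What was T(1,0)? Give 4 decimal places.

0.1282

From T(1,1) = (4·T(1,0) − T(0,0))/3, solve for T(1,0):
4·T(1,0) = 3·0.126831 + 0.132487 = 0.512980
T(1,0) = 0.128245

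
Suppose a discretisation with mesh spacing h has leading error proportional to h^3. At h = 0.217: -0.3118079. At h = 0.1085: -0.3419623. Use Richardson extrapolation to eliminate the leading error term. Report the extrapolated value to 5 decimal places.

Extrapolated value = (8·A(h/2) − A(h)) / (8 − 1)
= (8·(-0.3419623) − (-0.3118079)) / 7
= -2.4238905 / 7 = -0.3462701

-0.34627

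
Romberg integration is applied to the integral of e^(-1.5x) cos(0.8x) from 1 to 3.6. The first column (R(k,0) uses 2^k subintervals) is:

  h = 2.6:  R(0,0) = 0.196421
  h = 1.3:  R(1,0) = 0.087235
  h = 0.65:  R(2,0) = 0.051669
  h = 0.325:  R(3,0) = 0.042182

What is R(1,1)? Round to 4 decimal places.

0.0508

Richardson extrapolation on the trapezoidal column (denominator 4−1=3):
R(1,1) = (4·0.087235 − 0.196421) / 3 = 0.050840
(Column j=1 coincides with Simpson's rule on the same nodes.)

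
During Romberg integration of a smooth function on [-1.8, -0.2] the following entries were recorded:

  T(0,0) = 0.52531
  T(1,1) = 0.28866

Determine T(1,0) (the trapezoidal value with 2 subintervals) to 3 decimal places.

0.348

From T(1,1) = (4·T(1,0) − T(0,0))/3, solve for T(1,0):
4·T(1,0) = 3·0.28866 + 0.52531 = 1.39129
T(1,0) = 0.34782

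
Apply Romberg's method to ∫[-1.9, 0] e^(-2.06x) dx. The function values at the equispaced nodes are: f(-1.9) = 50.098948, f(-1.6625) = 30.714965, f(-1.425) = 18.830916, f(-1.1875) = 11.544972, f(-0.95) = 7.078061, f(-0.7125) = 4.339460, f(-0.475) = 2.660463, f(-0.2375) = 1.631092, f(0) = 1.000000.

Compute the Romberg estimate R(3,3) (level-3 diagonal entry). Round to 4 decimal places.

R(0,0) (trapezoid, 1 panel, h=1.9000): 48.544001
R(1,0) (trapezoid, 2 panels, h=0.9500): 30.996158
R(2,0) (trapezoid, 4 panels, h=0.4750): 25.706484
R(3,0) (trapezoid, 8 panels, h=0.2375): 24.307983
R(1,1) = 30.996158 + (30.996158 − 48.544001)/3 = 25.146877
R(2,1) = 25.706484 + (25.706484 − 30.996158)/3 = 23.943259
R(3,1) = 24.307983 + (24.307983 − 25.706484)/3 = 23.841816
R(2,2) = 23.943259 + (23.943259 − 25.146877)/15 = 23.863018
R(3,2) = 23.841816 + (23.841816 − 23.943259)/15 = 23.835053
R(3,3) = 23.835053 + (23.835053 − 23.863018)/63 = 23.834609

23.8346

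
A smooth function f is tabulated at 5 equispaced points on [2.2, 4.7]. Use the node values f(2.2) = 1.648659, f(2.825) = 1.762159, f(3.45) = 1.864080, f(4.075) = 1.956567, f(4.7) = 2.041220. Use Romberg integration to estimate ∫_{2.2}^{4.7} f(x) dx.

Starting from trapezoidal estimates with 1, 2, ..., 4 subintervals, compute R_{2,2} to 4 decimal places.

R_{0,0} (trapezoid, 1 panel, h=2.5000): 4.612349
R_{1,0} (trapezoid, 2 panels, h=1.2500): 4.636274
R_{2,0} (trapezoid, 4 panels, h=0.6250): 4.642341
R_{1,1} = 4.636274 + (4.636274 − 4.612349)/3 = 4.644249
R_{2,1} = 4.642341 + (4.642341 − 4.636274)/3 = 4.644363
R_{2,2} = 4.644363 + (4.644363 − 4.644249)/15 = 4.644371

4.6444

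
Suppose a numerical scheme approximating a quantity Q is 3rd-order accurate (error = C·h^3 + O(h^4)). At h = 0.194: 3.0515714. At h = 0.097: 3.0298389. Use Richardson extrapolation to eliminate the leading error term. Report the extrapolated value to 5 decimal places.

3.02673

Extrapolated value = (8·A(h/2) − A(h)) / (8 − 1)
= (8·3.0298389 − 3.0515714) / 7
= 21.1871398 / 7 = 3.0267343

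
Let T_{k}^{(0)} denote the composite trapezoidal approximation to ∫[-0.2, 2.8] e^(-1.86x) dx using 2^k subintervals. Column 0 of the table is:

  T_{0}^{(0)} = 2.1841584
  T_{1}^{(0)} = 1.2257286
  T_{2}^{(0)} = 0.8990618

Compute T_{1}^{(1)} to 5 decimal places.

0.90625

Richardson extrapolation on the trapezoidal column (denominator 4−1=3):
T_{1}^{(1)} = (4·1.2257286 − 2.1841584) / 3 = 0.9062520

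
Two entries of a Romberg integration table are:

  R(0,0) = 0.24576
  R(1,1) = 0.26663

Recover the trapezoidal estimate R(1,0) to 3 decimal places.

0.261

From R(1,1) = (4·R(1,0) − R(0,0))/3, solve for R(1,0):
4·R(1,0) = 3·0.26663 + 0.24576 = 1.04565
R(1,0) = 0.26141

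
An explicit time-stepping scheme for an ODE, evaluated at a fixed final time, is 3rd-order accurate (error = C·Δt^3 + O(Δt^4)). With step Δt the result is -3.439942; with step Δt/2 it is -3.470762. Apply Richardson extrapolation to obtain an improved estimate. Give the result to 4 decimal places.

-3.4752

The leading error scales as Δt^3; refining by a factor of 2 reduces it by 2^3 = 8.
Extrapolated value = (8·A(Δt/2) − A(Δt)) / (8 − 1)
= (8·(-3.470762) − (-3.439942)) / 7
= -24.326154 / 7 = -3.475165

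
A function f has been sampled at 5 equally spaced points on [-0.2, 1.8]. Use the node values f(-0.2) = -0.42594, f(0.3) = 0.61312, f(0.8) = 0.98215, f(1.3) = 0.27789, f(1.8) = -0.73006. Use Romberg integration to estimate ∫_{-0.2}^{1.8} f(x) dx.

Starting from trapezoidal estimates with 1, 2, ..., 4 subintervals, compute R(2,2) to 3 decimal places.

R(0,0) (trapezoid, 1 panel, h=2.0000): -1.15600
R(1,0) (trapezoid, 2 panels, h=1.0000): 0.40415
R(2,0) (trapezoid, 4 panels, h=0.5000): 0.64758
R(1,1) = 0.40415 + (0.40415 − (-1.15600))/3 = 0.92420
R(2,1) = 0.64758 + (0.64758 − 0.40415)/3 = 0.72872
R(2,2) = 0.72872 + (0.72872 − 0.92420)/15 = 0.71569

0.716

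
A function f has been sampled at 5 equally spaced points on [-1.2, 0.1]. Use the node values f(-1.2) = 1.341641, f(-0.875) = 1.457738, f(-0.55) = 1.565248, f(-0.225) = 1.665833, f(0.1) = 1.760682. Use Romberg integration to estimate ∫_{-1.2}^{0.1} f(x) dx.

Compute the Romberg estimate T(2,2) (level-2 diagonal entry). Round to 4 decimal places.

T(0,0) (trapezoid, 1 panel, h=1.3000): 2.016510
T(1,0) (trapezoid, 2 panels, h=0.6500): 2.025666
T(2,0) (trapezoid, 4 panels, h=0.3250): 2.027994
T(1,1) = 2.025666 + (2.025666 − 2.016510)/3 = 2.028718
T(2,1) = 2.027994 + (2.027994 − 2.025666)/3 = 2.028770
T(2,2) = 2.028770 + (2.028770 − 2.028718)/15 = 2.028773

2.0288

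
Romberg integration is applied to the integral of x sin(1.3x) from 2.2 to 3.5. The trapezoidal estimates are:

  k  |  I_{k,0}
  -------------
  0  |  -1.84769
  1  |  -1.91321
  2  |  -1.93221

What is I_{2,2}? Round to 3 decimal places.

-1.939

Richardson extrapolation on the trapezoidal column (denominator 4−1=3):
I_{1,1} = -1.91321 + (-1.91321 − (-1.84769))/3 = -1.93505
I_{2,1} = -1.93221 + (-1.93221 − (-1.91321))/3 = -1.93854
I_{2,2} = -1.93854 + (-1.93854 − (-1.93505))/15 = -1.93877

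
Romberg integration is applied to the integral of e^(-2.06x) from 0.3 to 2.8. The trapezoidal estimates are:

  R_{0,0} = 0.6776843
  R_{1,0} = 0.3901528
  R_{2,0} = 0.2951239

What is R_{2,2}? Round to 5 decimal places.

0.26139

Richardson extrapolation on the trapezoidal column (denominator 4−1=3):
R_{1,1} = (4·0.3901528 − 0.6776843) / 3 = 0.2943090
R_{2,1} = (4·0.2951239 − 0.3901528) / 3 = 0.2634476
R_{2,2} = 0.2634476 + (0.2634476 − 0.2943090)/15 = 0.2613902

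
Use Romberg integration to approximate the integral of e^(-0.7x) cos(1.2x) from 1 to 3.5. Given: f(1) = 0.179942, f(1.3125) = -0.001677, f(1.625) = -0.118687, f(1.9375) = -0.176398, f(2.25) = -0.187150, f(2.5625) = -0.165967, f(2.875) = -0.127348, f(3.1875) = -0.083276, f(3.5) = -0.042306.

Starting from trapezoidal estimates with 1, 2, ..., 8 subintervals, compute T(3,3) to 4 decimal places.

T(0,0) (trapezoid, 1 panel, h=2.5000): 0.172045
T(1,0) (trapezoid, 2 panels, h=1.2500): -0.147915
T(2,0) (trapezoid, 4 panels, h=0.6250): -0.227729
T(3,0) (trapezoid, 8 panels, h=0.3125): -0.247402
T(1,1) = -0.147915 + (-0.147915 − 0.172045)/3 = -0.254568
T(2,1) = -0.227729 + (-0.227729 − (-0.147915))/3 = -0.254334
T(3,1) = -0.247402 + (-0.247402 − (-0.227729))/3 = -0.253960
T(2,2) = -0.254334 + (-0.254334 − (-0.254568))/15 = -0.254318
T(3,2) = -0.253960 + (-0.253960 − (-0.254334))/15 = -0.253935
T(3,3) = -0.253935 + (-0.253935 − (-0.254318))/63 = -0.253929

-0.2539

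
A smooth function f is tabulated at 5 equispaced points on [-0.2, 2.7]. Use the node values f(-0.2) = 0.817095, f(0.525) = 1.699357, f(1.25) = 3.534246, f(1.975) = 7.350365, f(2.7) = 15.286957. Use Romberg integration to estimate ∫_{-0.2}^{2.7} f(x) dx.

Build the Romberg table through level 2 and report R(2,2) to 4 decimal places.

14.3302

R(0,0) (trapezoid, 1 panel, h=2.9000): 23.350875
R(1,0) (trapezoid, 2 panels, h=1.4500): 16.800094
R(2,0) (trapezoid, 4 panels, h=0.7250): 14.961096
R(1,1) = 16.800094 + (16.800094 − 23.350875)/3 = 14.616500
R(2,1) = 14.961096 + (14.961096 − 16.800094)/3 = 14.348097
R(2,2) = 14.348097 + (14.348097 − 14.616500)/15 = 14.330203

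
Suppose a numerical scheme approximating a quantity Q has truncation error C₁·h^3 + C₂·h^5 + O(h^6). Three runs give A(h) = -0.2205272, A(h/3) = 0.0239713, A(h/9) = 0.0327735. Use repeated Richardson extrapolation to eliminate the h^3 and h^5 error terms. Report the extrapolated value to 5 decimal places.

0.03311

First eliminate the h^3 term (factor 3^3 = 27):
  B₁ = (27·0.0239713 − (-0.2205272))/26 = 0.0333751
  B₂ = (27·0.0327735 − 0.0239713)/26 = 0.0331120
Then eliminate the h^5 term (factor 3^5 = 243):
  (243·0.0331120 − 0.0333751)/242 = 0.0331109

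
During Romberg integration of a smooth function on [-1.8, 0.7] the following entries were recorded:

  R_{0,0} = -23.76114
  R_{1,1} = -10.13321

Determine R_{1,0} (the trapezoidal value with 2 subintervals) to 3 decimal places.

From R_{1,1} = (4·R_{1,0} − R_{0,0})/3, solve for R_{1,0}:
4·R_{1,0} = 3·(-10.13321) + (-23.76114) = -54.16077
R_{1,0} = -13.54019

-13.540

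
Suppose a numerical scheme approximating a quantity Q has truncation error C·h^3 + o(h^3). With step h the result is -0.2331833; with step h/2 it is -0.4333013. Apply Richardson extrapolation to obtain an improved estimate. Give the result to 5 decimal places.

-0.46189

The leading error scales as h^3; refining by a factor of 2 reduces it by 2^3 = 8.
Extrapolated value = (8·A(h/2) − A(h)) / (8 − 1)
= (8·(-0.4333013) − (-0.2331833)) / 7
= -3.2332271 / 7 = -0.4618896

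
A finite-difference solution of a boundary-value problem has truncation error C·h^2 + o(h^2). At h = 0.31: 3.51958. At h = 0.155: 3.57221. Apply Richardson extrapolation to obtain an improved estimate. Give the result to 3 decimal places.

Extrapolated value = (4·A(h/2) − A(h)) / (4 − 1)
= (4·3.57221 − 3.51958) / 3
= 10.76926 / 3 = 3.58975

3.590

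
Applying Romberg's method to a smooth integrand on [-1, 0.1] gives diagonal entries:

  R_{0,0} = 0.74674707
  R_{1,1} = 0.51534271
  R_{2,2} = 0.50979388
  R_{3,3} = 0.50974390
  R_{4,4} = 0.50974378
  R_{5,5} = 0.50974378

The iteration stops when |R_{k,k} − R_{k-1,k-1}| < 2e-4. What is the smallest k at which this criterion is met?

k = 3

|R_{1,1} − R_{0,0}| = 0.23140436 ≥ 2e-4
|R_{2,2} − R_{1,1}| = 0.00554883 ≥ 2e-4
|R_{3,3} − R_{2,2}| = 0.00004998 < 2e-4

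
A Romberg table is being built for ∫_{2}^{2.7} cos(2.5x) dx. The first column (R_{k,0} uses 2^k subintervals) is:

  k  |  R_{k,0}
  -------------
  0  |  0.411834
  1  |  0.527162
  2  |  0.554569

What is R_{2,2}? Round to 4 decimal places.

Richardson extrapolation on the trapezoidal column (denominator 4−1=3):
R_{1,1} = (4·0.527162 − 0.411834) / 3 = 0.565605
R_{2,1} = (4·0.554569 − 0.527162) / 3 = 0.563705
R_{2,2} = 0.563705 + (0.563705 − 0.565605)/15 = 0.563578

0.5636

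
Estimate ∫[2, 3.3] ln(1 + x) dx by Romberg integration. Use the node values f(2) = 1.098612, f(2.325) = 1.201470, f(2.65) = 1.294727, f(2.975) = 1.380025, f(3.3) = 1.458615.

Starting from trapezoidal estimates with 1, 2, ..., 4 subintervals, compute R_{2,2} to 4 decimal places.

R_{0,0} (trapezoid, 1 panel, h=1.3000): 1.662198
R_{1,0} (trapezoid, 2 panels, h=0.6500): 1.672671
R_{2,0} (trapezoid, 4 panels, h=0.3250): 1.675322
R_{1,1} = 1.672671 + (1.672671 − 1.662198)/3 = 1.676162
R_{2,1} = 1.675322 + (1.675322 − 1.672671)/3 = 1.676206
R_{2,2} = 1.676206 + (1.676206 − 1.676162)/15 = 1.676209

1.6762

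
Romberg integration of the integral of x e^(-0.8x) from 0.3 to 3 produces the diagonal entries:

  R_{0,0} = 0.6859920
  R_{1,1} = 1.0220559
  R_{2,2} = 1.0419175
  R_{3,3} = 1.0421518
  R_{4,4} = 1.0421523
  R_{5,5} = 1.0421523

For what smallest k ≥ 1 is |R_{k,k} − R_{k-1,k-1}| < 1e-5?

|R_{1,1} − R_{0,0}| = 0.3360639 ≥ 1e-5
|R_{2,2} − R_{1,1}| = 0.0198616 ≥ 1e-5
|R_{3,3} − R_{2,2}| = 0.0002343 ≥ 1e-5
|R_{4,4} − R_{3,3}| = 0.0000005 < 1e-5

k = 4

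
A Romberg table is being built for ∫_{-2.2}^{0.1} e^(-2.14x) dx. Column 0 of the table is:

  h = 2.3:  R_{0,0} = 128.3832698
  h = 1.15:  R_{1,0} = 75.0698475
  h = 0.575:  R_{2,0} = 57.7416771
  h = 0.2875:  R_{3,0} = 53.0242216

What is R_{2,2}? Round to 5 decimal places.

Richardson extrapolation on the trapezoidal column (denominator 4−1=3):
R_{1,1} = (4·75.0698475 − 128.3832698) / 3 = 57.2987067
R_{2,1} = (4·57.7416771 − 75.0698475) / 3 = 51.9656203
R_{2,2} = (16·51.9656203 − 57.2987067) / 15 = 51.6100812

51.61008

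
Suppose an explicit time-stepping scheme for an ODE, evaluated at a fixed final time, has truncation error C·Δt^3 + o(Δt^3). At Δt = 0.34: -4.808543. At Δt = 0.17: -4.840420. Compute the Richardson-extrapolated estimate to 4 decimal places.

The leading error scales as Δt^3; refining by a factor of 2 reduces it by 2^3 = 8.
Extrapolated value = (8·A(Δt/2) − A(Δt)) / (8 − 1)
= (8·(-4.840420) − (-4.808543)) / 7
= -33.914817 / 7 = -4.844974

-4.8450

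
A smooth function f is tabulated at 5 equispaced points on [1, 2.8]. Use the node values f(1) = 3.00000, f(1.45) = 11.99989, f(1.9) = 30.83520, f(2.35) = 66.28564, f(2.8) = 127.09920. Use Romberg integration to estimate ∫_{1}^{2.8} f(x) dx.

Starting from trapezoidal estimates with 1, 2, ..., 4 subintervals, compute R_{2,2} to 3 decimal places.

R_{0,0} (trapezoid, 1 panel, h=1.8000): 117.08928
R_{1,0} (trapezoid, 2 panels, h=0.9000): 86.29632
R_{2,0} (trapezoid, 4 panels, h=0.4500): 78.37665
R_{1,1} = 86.29632 + (86.29632 − 117.08928)/3 = 76.03200
R_{2,1} = 78.37665 + (78.37665 − 86.29632)/3 = 75.73676
R_{2,2} = 75.73676 + (75.73676 − 76.03200)/15 = 75.71708

75.717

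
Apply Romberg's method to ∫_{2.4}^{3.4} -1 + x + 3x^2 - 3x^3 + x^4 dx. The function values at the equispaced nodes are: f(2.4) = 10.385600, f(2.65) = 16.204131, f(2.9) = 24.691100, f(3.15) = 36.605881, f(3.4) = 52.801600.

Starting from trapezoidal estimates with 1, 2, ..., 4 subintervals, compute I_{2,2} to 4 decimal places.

I_{0,0} (trapezoid, 1 panel, h=1.0000): 31.593600
I_{1,0} (trapezoid, 2 panels, h=0.5000): 28.142350
I_{2,0} (trapezoid, 4 panels, h=0.2500): 27.273678
I_{1,1} = 28.142350 + (28.142350 − 31.593600)/3 = 26.991933
I_{2,1} = 27.273678 + (27.273678 − 28.142350)/3 = 26.984121
I_{2,2} = 26.984121 + (26.984121 − 26.991933)/15 = 26.983600

26.9836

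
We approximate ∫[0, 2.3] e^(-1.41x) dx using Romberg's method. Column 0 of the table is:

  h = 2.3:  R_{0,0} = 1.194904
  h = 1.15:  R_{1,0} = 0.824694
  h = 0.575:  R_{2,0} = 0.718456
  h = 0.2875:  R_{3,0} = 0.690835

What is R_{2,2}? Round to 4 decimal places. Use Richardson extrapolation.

R_{1,1} = 0.824694 + (0.824694 − 1.194904)/3 = 0.701291
R_{2,1} = (4·0.718456 − 0.824694) / 3 = 0.683043
R_{2,2} = (16·0.683043 − 0.701291) / 15 = 0.681826

0.6818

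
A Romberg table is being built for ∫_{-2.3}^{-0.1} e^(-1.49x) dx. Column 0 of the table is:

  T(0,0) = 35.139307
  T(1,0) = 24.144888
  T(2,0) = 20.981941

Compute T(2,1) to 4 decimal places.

19.9276

Richardson extrapolation on the trapezoidal column (denominator 4−1=3):
T(2,1) = (4·20.981941 − 24.144888) / 3 = 19.927625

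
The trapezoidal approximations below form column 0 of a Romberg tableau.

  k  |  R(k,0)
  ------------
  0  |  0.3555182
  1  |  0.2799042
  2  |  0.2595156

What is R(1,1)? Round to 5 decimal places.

0.25470

R(1,1) = 0.2799042 + (0.2799042 − 0.3555182)/3 = 0.2546995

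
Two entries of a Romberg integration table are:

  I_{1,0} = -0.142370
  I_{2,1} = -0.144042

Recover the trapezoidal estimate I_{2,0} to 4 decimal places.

From I_{2,1} = (4·I_{2,0} − I_{1,0})/3, solve for I_{2,0}:
4·I_{2,0} = 3·(-0.144042) + (-0.142370) = -0.574496
I_{2,0} = -0.143624

-0.1436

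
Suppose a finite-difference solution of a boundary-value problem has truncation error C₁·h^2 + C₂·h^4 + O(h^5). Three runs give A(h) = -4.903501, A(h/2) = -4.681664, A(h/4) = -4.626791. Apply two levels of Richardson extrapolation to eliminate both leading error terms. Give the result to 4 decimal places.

First eliminate the h^2 term (factor 2^2 = 4):
  B₁ = (4·(-4.681664) − (-4.903501))/3 = -4.607718
  B₂ = (4·(-4.626791) − (-4.681664))/3 = -4.608500
Then eliminate the h^4 term (factor 2^4 = 16):
  (16·(-4.608500) − (-4.607718))/15 = -4.608552

-4.6086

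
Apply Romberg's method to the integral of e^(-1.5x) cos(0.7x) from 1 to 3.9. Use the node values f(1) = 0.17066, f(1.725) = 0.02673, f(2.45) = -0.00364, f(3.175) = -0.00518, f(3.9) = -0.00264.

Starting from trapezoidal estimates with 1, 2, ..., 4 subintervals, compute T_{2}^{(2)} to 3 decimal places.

0.059

T_{0}^{(0)} (trapezoid, 1 panel, h=2.9000): 0.24363
T_{1}^{(0)} (trapezoid, 2 panels, h=1.4500): 0.11654
T_{2}^{(0)} (trapezoid, 4 panels, h=0.7250): 0.07389
T_{1}^{(1)} = 0.11654 + (0.11654 − 0.24363)/3 = 0.07418
T_{2}^{(1)} = 0.07389 + (0.07389 − 0.11654)/3 = 0.05967
T_{2}^{(2)} = 0.05967 + (0.05967 − 0.07418)/15 = 0.05870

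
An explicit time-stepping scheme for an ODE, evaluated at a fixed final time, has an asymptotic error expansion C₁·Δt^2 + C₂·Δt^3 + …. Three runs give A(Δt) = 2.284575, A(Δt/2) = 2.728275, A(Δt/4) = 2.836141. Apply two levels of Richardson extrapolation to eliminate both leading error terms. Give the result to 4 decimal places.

First eliminate the Δt^2 term (factor 2^2 = 4):
  B₁ = (4·2.728275 − 2.284575)/3 = 2.876175
  B₂ = (4·2.836141 − 2.728275)/3 = 2.872096
Then eliminate the Δt^3 term (factor 2^3 = 8):
  (8·2.872096 − 2.876175)/7 = 2.871513

2.8715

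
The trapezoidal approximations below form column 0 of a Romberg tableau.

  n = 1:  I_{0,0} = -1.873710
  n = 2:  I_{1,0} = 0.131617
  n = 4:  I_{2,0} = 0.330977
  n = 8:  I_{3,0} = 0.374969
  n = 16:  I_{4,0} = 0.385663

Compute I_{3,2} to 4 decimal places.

0.3891

I_{2,1} = 0.330977 + (0.330977 − 0.131617)/3 = 0.397430
I_{3,1} = (4·0.374969 − 0.330977) / 3 = 0.389633
I_{3,2} = (16·0.389633 − 0.397430) / 15 = 0.389113
(Column j=1 coincides with Simpson's rule on the same nodes.)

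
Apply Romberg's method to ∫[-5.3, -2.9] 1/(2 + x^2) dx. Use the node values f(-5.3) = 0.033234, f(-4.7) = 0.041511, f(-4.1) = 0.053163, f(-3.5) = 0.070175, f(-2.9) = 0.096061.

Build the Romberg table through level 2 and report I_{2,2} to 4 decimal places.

I_{0,0} (trapezoid, 1 panel, h=2.4000): 0.155154
I_{1,0} (trapezoid, 2 panels, h=1.2000): 0.141373
I_{2,0} (trapezoid, 4 panels, h=0.6000): 0.137698
I_{1,1} = 0.141373 + (0.141373 − 0.155154)/3 = 0.136779
I_{2,1} = 0.137698 + (0.137698 − 0.141373)/3 = 0.136473
I_{2,2} = 0.136473 + (0.136473 − 0.136779)/15 = 0.136453

0.1365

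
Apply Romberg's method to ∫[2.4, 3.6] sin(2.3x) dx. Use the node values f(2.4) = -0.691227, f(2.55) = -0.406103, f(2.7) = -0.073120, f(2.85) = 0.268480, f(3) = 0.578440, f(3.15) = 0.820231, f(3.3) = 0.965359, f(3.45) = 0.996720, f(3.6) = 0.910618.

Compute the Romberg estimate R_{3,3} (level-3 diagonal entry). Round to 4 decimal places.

R_{0,0} (trapezoid, 1 panel, h=1.2000): 0.131635
R_{1,0} (trapezoid, 2 panels, h=0.6000): 0.412881
R_{2,0} (trapezoid, 4 panels, h=0.3000): 0.474112
R_{3,0} (trapezoid, 8 panels, h=0.1500): 0.488955
R_{1,1} = 0.412881 + (0.412881 − 0.131635)/3 = 0.506630
R_{2,1} = 0.474112 + (0.474112 − 0.412881)/3 = 0.494522
R_{3,1} = 0.488955 + (0.488955 − 0.474112)/3 = 0.493903
R_{2,2} = 0.494522 + (0.494522 − 0.506630)/15 = 0.493715
R_{3,2} = 0.493903 + (0.493903 − 0.494522)/15 = 0.493862
R_{3,3} = 0.493862 + (0.493862 − 0.493715)/63 = 0.493864

0.4939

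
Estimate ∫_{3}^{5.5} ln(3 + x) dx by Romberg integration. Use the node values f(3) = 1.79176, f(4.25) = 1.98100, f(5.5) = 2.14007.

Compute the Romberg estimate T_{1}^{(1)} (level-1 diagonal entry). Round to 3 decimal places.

4.940

T_{0}^{(0)} (trapezoid, 1 panel, h=2.5000): 4.91479
T_{1}^{(0)} (trapezoid, 2 panels, h=1.2500): 4.93364
T_{1}^{(1)} = 4.93364 + (4.93364 − 4.91479)/3 = 4.93992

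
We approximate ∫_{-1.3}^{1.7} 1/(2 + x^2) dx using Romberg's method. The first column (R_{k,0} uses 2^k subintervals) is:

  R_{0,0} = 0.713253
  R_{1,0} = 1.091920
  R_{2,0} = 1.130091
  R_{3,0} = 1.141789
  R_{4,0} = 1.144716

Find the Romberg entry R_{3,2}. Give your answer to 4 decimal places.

1.1459

Richardson extrapolation on the trapezoidal column (denominator 4−1=3):
R_{2,1} = (4·1.130091 − 1.091920) / 3 = 1.142815
R_{3,1} = (4·1.141789 − 1.130091) / 3 = 1.145688
R_{3,2} = (16·1.145688 − 1.142815) / 15 = 1.145880
(Column j=1 coincides with Simpson's rule on the same nodes.)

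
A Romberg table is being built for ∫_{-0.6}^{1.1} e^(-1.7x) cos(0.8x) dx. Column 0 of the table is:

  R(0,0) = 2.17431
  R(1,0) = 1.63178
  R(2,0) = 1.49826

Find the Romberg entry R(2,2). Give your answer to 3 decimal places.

1.454

Richardson extrapolation on the trapezoidal column (denominator 4−1=3):
R(1,1) = 1.63178 + (1.63178 − 2.17431)/3 = 1.45094
R(2,1) = 1.49826 + (1.49826 − 1.63178)/3 = 1.45375
R(2,2) = (16·1.45375 − 1.45094) / 15 = 1.45394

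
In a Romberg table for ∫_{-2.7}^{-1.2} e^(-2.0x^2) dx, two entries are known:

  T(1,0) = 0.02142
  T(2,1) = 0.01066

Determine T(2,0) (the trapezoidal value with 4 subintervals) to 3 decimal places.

From T(2,1) = (4·T(2,0) − T(1,0))/3, solve for T(2,0):
4·T(2,0) = 3·0.01066 + 0.02142 = 0.05340
T(2,0) = 0.01335

0.013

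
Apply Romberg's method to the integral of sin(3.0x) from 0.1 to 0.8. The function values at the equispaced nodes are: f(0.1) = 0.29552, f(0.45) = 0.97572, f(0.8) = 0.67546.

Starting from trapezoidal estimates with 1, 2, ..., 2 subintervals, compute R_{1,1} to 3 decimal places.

R_{0,0} (trapezoid, 1 panel, h=0.7000): 0.33984
R_{1,0} (trapezoid, 2 panels, h=0.3500): 0.51142
R_{1,1} = 0.51142 + (0.51142 − 0.33984)/3 = 0.56861

0.569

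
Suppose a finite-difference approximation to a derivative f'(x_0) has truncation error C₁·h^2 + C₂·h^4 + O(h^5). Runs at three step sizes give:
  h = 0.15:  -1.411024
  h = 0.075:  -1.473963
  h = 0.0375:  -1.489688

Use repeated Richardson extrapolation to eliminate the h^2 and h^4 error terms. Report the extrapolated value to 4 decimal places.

-1.4949

First eliminate the h^2 term (factor 2^2 = 4):
  B₁ = (4·(-1.473963) − (-1.411024))/3 = -1.494943
  B₂ = (4·(-1.489688) − (-1.473963))/3 = -1.494930
Then eliminate the h^4 term (factor 2^4 = 16):
  (16·(-1.494930) − (-1.494943))/15 = -1.494929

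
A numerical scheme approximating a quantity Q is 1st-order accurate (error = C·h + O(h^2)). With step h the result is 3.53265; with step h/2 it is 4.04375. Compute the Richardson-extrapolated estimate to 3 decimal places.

4.555

The leading error scales as h; refining by a factor of 2 reduces it by 2^1 = 2.
Extrapolated value = (2·A(h/2) − A(h)) / (2 − 1)
= (2·4.04375 − 3.53265) / 1
= 4.55485 / 1 = 4.55485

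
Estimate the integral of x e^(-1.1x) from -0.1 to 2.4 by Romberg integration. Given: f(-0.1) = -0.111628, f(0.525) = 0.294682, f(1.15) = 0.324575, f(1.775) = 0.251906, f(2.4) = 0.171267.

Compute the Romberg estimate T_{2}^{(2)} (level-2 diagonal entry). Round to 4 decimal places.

T_{0}^{(0)} (trapezoid, 1 panel, h=2.5000): 0.074549
T_{1}^{(0)} (trapezoid, 2 panels, h=1.2500): 0.442993
T_{2}^{(0)} (trapezoid, 4 panels, h=0.6250): 0.563114
T_{1}^{(1)} = 0.442993 + (0.442993 − 0.074549)/3 = 0.565808
T_{2}^{(1)} = 0.563114 + (0.563114 − 0.442993)/3 = 0.603154
T_{2}^{(2)} = 0.603154 + (0.603154 − 0.565808)/15 = 0.605644

0.6056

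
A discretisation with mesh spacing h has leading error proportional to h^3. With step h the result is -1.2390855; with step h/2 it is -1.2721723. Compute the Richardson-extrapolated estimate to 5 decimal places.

-1.27690

The leading error scales as h^3; refining by a factor of 2 reduces it by 2^3 = 8.
Extrapolated value = (8·A(h/2) − A(h)) / (8 − 1)
= (8·(-1.2721723) − (-1.2390855)) / 7
= -8.9382929 / 7 = -1.2768990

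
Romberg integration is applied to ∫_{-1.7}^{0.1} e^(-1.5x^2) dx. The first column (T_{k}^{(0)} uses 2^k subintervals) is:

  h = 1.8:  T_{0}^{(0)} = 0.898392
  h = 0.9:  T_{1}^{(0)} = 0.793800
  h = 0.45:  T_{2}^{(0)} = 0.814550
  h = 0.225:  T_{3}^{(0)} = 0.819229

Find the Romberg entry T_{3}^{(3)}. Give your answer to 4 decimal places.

T_{1}^{(1)} = 0.793800 + (0.793800 − 0.898392)/3 = 0.758936
T_{2}^{(1)} = 0.814550 + (0.814550 − 0.793800)/3 = 0.821467
T_{3}^{(1)} = (4·0.819229 − 0.814550) / 3 = 0.820789
T_{2}^{(2)} = (16·0.821467 − 0.758936) / 15 = 0.825636
T_{3}^{(2)} = 0.820789 + (0.820789 − 0.821467)/15 = 0.820744
T_{3}^{(3)} = (64·0.820744 − 0.825636) / 63 = 0.820666

0.8207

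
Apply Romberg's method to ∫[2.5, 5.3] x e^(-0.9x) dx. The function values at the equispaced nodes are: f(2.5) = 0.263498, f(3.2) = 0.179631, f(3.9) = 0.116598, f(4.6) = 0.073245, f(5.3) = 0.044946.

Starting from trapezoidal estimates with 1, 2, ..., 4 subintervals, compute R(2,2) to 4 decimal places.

0.3625

R(0,0) (trapezoid, 1 panel, h=2.8000): 0.431822
R(1,0) (trapezoid, 2 panels, h=1.4000): 0.379148
R(2,0) (trapezoid, 4 panels, h=0.7000): 0.366587
R(1,1) = 0.379148 + (0.379148 − 0.431822)/3 = 0.361590
R(2,1) = 0.366587 + (0.366587 − 0.379148)/3 = 0.362400
R(2,2) = 0.362400 + (0.362400 − 0.361590)/15 = 0.362454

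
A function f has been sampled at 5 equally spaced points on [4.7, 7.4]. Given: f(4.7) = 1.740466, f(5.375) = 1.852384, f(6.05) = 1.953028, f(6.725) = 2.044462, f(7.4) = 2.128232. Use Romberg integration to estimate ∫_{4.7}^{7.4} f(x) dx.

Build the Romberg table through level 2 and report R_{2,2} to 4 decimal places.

R_{0,0} (trapezoid, 1 panel, h=2.7000): 5.222742
R_{1,0} (trapezoid, 2 panels, h=1.3500): 5.247959
R_{2,0} (trapezoid, 4 panels, h=0.6750): 5.254351
R_{1,1} = 5.247959 + (5.247959 − 5.222742)/3 = 5.256365
R_{2,1} = 5.254351 + (5.254351 − 5.247959)/3 = 5.256482
R_{2,2} = 5.256482 + (5.256482 − 5.256365)/15 = 5.256490

5.2565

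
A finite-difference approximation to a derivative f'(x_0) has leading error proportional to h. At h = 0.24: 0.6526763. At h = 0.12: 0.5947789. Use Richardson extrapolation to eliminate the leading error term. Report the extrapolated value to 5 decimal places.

0.53688

Extrapolated value = (2·A(h/2) − A(h)) / (2 − 1)
= (2·0.5947789 − 0.6526763) / 1
= 0.5368815 / 1 = 0.5368815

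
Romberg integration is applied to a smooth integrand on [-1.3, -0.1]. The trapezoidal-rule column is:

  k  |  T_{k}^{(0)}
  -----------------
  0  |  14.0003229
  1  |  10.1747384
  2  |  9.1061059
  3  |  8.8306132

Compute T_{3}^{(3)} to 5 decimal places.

Richardson extrapolation on the trapezoidal column (denominator 4−1=3):
T_{1}^{(1)} = 10.1747384 + (10.1747384 − 14.0003229)/3 = 8.8995436
T_{2}^{(1)} = (4·9.1061059 − 10.1747384) / 3 = 8.7498951
T_{3}^{(1)} = (4·8.8306132 − 9.1061059) / 3 = 8.7387823
T_{2}^{(2)} = 8.7498951 + (8.7498951 − 8.8995436)/15 = 8.7399185
T_{3}^{(2)} = (16·8.7387823 − 8.7498951) / 15 = 8.7380414
T_{3}^{(3)} = 8.7380414 + (8.7380414 − 8.7399185)/63 = 8.7380116
(Column j=1 coincides with Simpson's rule on the same nodes.)

8.73801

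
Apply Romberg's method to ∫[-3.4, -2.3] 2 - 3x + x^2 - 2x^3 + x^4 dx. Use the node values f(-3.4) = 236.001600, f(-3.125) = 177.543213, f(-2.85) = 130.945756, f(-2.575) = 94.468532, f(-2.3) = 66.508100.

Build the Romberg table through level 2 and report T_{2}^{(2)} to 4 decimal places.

T_{0}^{(0)} (trapezoid, 1 panel, h=1.1000): 166.380335
T_{1}^{(0)} (trapezoid, 2 panels, h=0.5500): 155.210333
T_{2}^{(0)} (trapezoid, 4 panels, h=0.2750): 152.408397
T_{1}^{(1)} = 155.210333 + (155.210333 − 166.380335)/3 = 151.486999
T_{2}^{(1)} = 152.408397 + (152.408397 − 155.210333)/3 = 151.474418
T_{2}^{(2)} = 151.474418 + (151.474418 − 151.486999)/15 = 151.473579

151.4736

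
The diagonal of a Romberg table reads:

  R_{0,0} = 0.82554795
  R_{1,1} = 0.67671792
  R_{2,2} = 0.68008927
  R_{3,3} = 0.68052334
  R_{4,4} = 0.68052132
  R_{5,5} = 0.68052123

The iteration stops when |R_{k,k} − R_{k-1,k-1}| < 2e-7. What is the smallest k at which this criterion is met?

|R_{1,1} − R_{0,0}| = 0.14883003 ≥ 2e-7
|R_{2,2} − R_{1,1}| = 0.00337135 ≥ 2e-7
|R_{3,3} − R_{2,2}| = 0.00043407 ≥ 2e-7
|R_{4,4} − R_{3,3}| = 0.00000202 ≥ 2e-7
|R_{5,5} − R_{4,4}| = 0.00000009 < 2e-7

k = 5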